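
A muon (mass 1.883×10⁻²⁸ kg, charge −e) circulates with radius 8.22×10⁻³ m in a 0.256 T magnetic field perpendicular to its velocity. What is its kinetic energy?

v = |q|Br/m, then KE = ½mv² = (qBr)²/(2m).
v = (1.602×10⁻¹⁹)(0.256)(8.22×10⁻³)/1.883×10⁻²⁸ ≈ 1.790×10⁶ m/s.
KE = ½(1.883×10⁻²⁸)(1.790×10⁶)² ≈ 3.02×10⁻¹⁶ J.

KE ≈ 3.02×10⁻¹⁶ J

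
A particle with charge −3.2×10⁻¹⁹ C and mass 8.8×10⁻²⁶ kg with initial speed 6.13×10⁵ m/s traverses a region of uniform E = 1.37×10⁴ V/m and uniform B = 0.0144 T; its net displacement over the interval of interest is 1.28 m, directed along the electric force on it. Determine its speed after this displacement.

v_f ≈ 7.09×10⁵ m/s

B does no work; ΔKE = |q|E d.
½mv_f² = ½mv₀² + |q|Ed = ½(8.8×10⁻²⁶)(6.13×10⁵)² + (3.2×10⁻¹⁹)(1.37×10⁴)(1.28) ≈ 1.653×10⁻¹⁴ J + 5.612×10⁻¹⁵ J ≈ 2.215×10⁻¹⁴ J.
v_f = √(2·2.215×10⁻¹⁴/8.8×10⁻²⁶) ≈ 7.09×10⁵ m/s.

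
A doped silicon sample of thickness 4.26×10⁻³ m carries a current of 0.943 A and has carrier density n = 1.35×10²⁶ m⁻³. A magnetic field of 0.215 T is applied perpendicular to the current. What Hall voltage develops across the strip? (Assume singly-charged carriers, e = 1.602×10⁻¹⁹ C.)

V_H ≈ 2.20×10⁻⁶ V

V_H = IB/(n e t).
V_H = (0.943)(0.215)/((1.35×10²⁶)(1.602×10⁻¹⁹)(4.26×10⁻³)) ≈ 2.20×10⁻⁶ V.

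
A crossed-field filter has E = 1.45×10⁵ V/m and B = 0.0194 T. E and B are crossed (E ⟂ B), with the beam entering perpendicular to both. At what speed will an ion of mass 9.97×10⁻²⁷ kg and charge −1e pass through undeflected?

Zero net Lorentz force requires |qE| = |q v×B|, i.e. E = vB.
v = E/B = 1.45×10⁵/0.0194 = 7.47×10⁶ m/s.

v = 7.47×10⁶ m/s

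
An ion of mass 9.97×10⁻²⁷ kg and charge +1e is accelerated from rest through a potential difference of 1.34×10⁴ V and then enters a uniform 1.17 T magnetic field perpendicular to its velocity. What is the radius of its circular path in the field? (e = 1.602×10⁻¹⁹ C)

Acceleration: |q|V = ½mv² ⇒ v = √(2|q|V/m) = √(2·1.602×10⁻¹⁹·1.34×10⁴/9.97×10⁻²⁷) ≈ 6.562×10⁵ m/s.
In the field: r = mv/(|q|B) = (9.97×10⁻²⁷)(6.562×10⁵)/((1.602×10⁻¹⁹)(1.17)) ≈ 0.0349 m.

r ≈ 0.0349 m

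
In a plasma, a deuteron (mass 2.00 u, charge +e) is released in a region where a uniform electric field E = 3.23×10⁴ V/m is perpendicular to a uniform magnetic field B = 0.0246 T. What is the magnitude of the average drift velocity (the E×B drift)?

v_d ≈ 1.31×10⁶ m/s

The E×B drift speed is v_d = E/B.
v_d = 3.23×10⁴/0.0246 = 1.31×10⁶ m/s.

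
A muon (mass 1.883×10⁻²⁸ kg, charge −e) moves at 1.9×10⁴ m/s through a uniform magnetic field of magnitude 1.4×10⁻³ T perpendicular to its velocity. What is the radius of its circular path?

r ≈ 0.016 m

The magnetic force provides the centripetal force: |q|vB = mv²/r.
r = mv/(|q|B) = (1.883×10⁻²⁸)(1.9×10⁴)/((1.602×10⁻¹⁹)(1.4×10⁻³)) ≈ 0.016 m.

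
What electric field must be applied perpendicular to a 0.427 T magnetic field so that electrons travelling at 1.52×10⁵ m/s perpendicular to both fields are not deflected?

E = 6.49×10⁴ V/m

For straight-line motion qE = qvB, so E = vB.
E = 1.52×10⁵ × 0.427 = 6.49×10⁴ V/m.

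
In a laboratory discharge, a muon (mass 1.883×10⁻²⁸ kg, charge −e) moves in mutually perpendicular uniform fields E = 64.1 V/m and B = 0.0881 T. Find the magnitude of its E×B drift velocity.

The E×B drift speed is v_d = E/B.
v_d = 64.1/0.0881 = 728 m/s.

v_d ≈ 728 m/s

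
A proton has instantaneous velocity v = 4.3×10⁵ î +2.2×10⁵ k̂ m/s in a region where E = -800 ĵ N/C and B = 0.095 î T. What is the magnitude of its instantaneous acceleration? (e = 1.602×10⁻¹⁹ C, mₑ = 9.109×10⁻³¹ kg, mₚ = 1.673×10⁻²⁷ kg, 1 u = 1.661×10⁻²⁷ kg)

|a| ≈ 1.92×10¹² m/s²

v×B = (0, 2.09×10⁴, 0) N/C.
E + v×B = (0, 2.01×10⁴, 0) N/C.
F = q(E + v×B) = (1.602×10⁻¹⁹ C)·(0, 2.01×10⁴, 0) = (0, 3.22×10⁻¹⁵, 0) N.
|a| = |F|/m = 3.220×10⁻¹⁵/1.673×10⁻²⁷ ≈ 1.92×10¹² m/s².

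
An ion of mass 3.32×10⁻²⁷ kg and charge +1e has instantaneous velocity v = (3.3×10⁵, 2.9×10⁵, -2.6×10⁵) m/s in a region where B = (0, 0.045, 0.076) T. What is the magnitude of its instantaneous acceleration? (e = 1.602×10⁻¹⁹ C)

|a| ≈ 2.15×10¹² m/s²

v×B = (3.37×10⁴, -2.51×10⁴, 1.48×10⁴) N/C.
F = q v×B = (1.602×10⁻¹⁹ C)·(3.37×10⁴, -2.51×10⁴, 1.48×10⁴) = (5.41×10⁻¹⁵, -4.02×10⁻¹⁵, 2.38×10⁻¹⁵) N.
|a| = |F|/m = 7.143×10⁻¹⁵/3.32×10⁻²⁷ ≈ 2.15×10¹² m/s².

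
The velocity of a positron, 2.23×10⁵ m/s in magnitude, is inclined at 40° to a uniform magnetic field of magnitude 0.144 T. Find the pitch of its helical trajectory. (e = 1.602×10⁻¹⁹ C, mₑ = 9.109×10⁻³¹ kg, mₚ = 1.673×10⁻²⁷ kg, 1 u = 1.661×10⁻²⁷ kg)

p ≈ 4.24×10⁻⁵ m

v∥ = v cosθ = 2.23×10⁵·cos40° ≈ 1.708×10⁵ m/s.
T = 2πm/(|q|B) = 2π(9.109×10⁻³¹)/((1.602×10⁻¹⁹)(0.144)) ≈ 2.481×10⁻¹⁰ s.
pitch = v∥ T = (1.708×10⁵)(2.481×10⁻¹⁰) ≈ 4.24×10⁻⁵ m.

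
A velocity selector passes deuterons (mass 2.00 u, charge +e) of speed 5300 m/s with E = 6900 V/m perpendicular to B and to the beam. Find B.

Balance of forces in the selector: qE = qvB ⇒ B = E/v.
B = 6900/5300 = 1.3 T.

B = 1.3 T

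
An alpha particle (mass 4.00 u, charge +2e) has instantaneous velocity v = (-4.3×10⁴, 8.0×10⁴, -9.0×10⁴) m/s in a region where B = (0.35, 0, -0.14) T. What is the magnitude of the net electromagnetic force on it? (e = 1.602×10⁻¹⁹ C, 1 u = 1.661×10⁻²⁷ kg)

v×B = (-1.12×10⁴, -3.75×10⁴, -2.80×10⁴) N/C.
F = q v×B = (3.204×10⁻¹⁹ C)·(-1.12×10⁴, -3.75×10⁴, -2.80×10⁴) = (-3.59×10⁻¹⁵, -1.20×10⁻¹⁴, -8.97×10⁻¹⁵) N.
|F| = 1.54×10⁻¹⁴ N.

|F| ≈ 1.54×10⁻¹⁴ N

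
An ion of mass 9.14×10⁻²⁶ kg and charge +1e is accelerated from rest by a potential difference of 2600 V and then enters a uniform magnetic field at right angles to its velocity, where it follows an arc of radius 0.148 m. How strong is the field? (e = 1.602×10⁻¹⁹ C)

B ≈ 0.368 T

v = √(2|q|V/m) = √(2·1.602×10⁻¹⁹·2600/9.14×10⁻²⁶) ≈ 9.547×10⁴ m/s.
B = mv/(|q|r) = (9.14×10⁻²⁶)(9.547×10⁴)/((1.602×10⁻¹⁹)(0.148)) ≈ 0.368 T.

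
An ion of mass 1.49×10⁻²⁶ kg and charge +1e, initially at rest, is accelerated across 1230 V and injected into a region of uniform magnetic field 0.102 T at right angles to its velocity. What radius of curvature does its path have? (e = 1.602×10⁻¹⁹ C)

r ≈ 0.148 m

Acceleration: |q|V = ½mv² ⇒ v = √(2|q|V/m) = √(2·1.602×10⁻¹⁹·1230/1.49×10⁻²⁶) ≈ 1.626×10⁵ m/s.
In the field: r = mv/(|q|B) = (1.49×10⁻²⁶)(1.626×10⁵)/((1.602×10⁻¹⁹)(0.102)) ≈ 0.148 m.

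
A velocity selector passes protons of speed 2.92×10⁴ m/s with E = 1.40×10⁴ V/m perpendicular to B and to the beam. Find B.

Balance of forces in the selector: qE = qvB ⇒ B = E/v.
B = 1.40×10⁴/2.92×10⁴ = 0.479 T.

B = 0.479 T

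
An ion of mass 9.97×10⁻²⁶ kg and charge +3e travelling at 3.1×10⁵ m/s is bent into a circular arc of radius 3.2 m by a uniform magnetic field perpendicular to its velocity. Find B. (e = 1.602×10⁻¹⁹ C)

B ≈ 0.020 T

From |q|vB = mv²/r, B = mv/(|q|r).
B = (9.97×10⁻²⁶)(3.1×10⁵)/((4.806×10⁻¹⁹)(3.2)) ≈ 0.020 T.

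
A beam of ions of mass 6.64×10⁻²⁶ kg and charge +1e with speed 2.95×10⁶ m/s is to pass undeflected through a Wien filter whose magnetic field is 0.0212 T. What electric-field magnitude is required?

For straight-line motion qE = qvB, so E = vB.
E = 2.95×10⁶ × 0.0212 = 6.25×10⁴ V/m.

E = 6.25×10⁴ V/m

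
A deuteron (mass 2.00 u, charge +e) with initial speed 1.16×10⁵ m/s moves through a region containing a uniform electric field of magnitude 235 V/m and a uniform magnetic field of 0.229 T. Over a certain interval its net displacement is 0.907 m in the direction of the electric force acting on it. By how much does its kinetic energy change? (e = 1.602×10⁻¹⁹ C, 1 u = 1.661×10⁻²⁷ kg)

ΔKE ≈ 3.41×10⁻¹⁷ J

The magnetic force is always ⟂ v and does no work; only the electric force changes KE.
ΔKE = F_E · d = |q|E d = (1.602×10⁻¹⁹)(235)(0.907) ≈ 3.41×10⁻¹⁷ J.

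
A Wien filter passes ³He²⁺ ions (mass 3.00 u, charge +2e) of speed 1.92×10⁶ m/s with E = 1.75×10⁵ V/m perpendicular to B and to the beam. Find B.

B = 0.0911 T

Balance of forces in the selector: qE = qvB ⇒ B = E/v.
B = 1.75×10⁵/1.92×10⁶ = 0.0911 T.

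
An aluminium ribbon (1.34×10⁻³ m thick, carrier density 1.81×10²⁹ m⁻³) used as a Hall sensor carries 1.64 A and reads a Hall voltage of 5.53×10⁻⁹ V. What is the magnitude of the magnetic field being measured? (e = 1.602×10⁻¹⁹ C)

B ≈ 0.131 T

From V_H = IB/(n e t), B = V_H n e t / I.
B = (5.53×10⁻⁹)(1.81×10²⁹)(1.602×10⁻¹⁹)(1.34×10⁻³)/1.64 ≈ 0.131 T.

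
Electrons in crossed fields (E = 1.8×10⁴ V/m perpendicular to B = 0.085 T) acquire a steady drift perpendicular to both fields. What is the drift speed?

The steady drift has the magnetic force balancing the electric force, so v_d = E/B.
v_d = 1.8×10⁴/0.085 = 2.1×10⁵ m/s.

v_d ≈ 2.1×10⁵ m/s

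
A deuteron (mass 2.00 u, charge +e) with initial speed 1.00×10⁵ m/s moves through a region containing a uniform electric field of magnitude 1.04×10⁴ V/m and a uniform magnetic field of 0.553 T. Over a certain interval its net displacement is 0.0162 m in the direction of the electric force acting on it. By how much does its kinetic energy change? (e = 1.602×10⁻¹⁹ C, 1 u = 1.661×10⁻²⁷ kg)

The magnetic force is always ⟂ v and does no work; only the electric force changes KE.
ΔKE = F_E · d = |q|E d = (1.602×10⁻¹⁹)(1.04×10⁴)(0.0162) ≈ 2.70×10⁻¹⁷ J.

ΔKE ≈ 2.70×10⁻¹⁷ J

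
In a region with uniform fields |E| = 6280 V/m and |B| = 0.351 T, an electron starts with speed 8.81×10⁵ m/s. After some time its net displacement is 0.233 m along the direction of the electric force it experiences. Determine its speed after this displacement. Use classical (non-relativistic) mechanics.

B does no work; ΔKE = |q|E d.
½mv_f² = ½mv₀² + |q|Ed = ½(9.109×10⁻³¹)(8.81×10⁵)² + (1.602×10⁻¹⁹)(6280)(0.233) ≈ 3.535×10⁻¹⁹ J + 2.344×10⁻¹⁶ J ≈ 2.348×10⁻¹⁶ J.
v_f = √(2·2.348×10⁻¹⁶/9.109×10⁻³¹) ≈ 2.27×10⁷ m/s.

v_f ≈ 2.27×10⁷ m/s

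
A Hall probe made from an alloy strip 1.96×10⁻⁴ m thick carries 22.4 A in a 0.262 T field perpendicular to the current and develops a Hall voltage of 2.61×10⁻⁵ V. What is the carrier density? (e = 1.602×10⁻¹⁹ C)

From V_H = IB/(n e t), n = IB/(V_H e t).
n = (22.4)(0.262)/((2.61×10⁻⁵)(1.602×10⁻¹⁹)(1.96×10⁻⁴)) ≈ 7.16×10²⁷ m⁻³.

n ≈ 7.16×10²⁷ m⁻³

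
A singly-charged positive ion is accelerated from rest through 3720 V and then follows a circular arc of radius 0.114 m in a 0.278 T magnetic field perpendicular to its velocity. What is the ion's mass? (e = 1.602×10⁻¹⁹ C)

m ≈ 2.16×10⁻²⁶ kg

Combine |q|V = ½mv² and r = mv/(|q|B): eliminate v to get m = qB²r²/(2V).
m = (1.602×10⁻¹⁹)(0.278)²(0.114)²/(2·3720) ≈ 2.16×10⁻²⁶ kg.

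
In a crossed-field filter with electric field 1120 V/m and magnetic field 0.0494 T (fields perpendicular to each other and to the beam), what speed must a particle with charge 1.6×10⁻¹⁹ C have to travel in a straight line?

Straight-line motion ⇒ electric and magnetic forces cancel, so E = vB.
v = E/B = 1120/0.0494 = 2.27×10⁴ m/s.

v = 2.27×10⁴ m/s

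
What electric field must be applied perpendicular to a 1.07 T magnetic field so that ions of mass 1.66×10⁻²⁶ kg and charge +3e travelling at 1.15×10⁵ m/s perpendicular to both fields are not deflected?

E = 1.23×10⁵ V/m

For straight-line motion qE = qvB, so E = vB.
E = 1.15×10⁵ × 1.07 = 1.23×10⁵ V/m.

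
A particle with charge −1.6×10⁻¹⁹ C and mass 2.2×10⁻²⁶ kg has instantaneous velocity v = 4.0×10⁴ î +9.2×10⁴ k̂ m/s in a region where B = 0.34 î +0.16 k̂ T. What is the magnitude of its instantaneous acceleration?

|a| ≈ 1.81×10¹¹ m/s²

v×B = (0, 2.49×10⁴, 0) N/C.
F = q v×B = (−1.6×10⁻¹⁹ C)·(0, 2.49×10⁴, 0) = (0, -3.98×10⁻¹⁵, 0) N.
|a| = |F|/m = 3.981×10⁻¹⁵/2.2×10⁻²⁶ ≈ 1.81×10¹¹ m/s².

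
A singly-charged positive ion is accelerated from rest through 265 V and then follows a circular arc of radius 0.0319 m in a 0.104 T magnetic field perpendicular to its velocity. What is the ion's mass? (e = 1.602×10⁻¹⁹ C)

Combine |q|V = ½mv² and r = mv/(|q|B): eliminate v to get m = qB²r²/(2V).
m = (1.602×10⁻¹⁹)(0.104)²(0.0319)²/(2·265) ≈ 3.33×10⁻²⁷ kg.

m ≈ 3.33×10⁻²⁷ kg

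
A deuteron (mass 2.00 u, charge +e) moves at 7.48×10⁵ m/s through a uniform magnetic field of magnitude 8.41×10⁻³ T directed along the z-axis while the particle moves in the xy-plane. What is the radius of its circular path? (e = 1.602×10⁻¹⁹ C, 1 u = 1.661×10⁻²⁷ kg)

r ≈ 1.84 m

The magnetic force provides the centripetal force: |q|vB = mv²/r.
r = mv/(|q|B) = (3.322×10⁻²⁷)(7.48×10⁵)/((1.602×10⁻¹⁹)(8.41×10⁻³)) ≈ 1.84 m.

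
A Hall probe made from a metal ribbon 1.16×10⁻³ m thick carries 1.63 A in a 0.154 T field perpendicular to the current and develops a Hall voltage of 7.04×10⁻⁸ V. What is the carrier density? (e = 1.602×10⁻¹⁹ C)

n ≈ 1.92×10²⁸ m⁻³

From V_H = IB/(n e t), n = IB/(V_H e t).
n = (1.63)(0.154)/((7.04×10⁻⁸)(1.602×10⁻¹⁹)(1.16×10⁻³)) ≈ 1.92×10²⁸ m⁻³.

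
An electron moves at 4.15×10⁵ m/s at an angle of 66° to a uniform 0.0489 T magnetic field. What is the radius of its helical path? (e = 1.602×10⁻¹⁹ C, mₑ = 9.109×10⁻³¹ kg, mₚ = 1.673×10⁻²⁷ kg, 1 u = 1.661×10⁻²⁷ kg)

r ≈ 4.41×10⁻⁵ m

v⊥ = v sinθ = 4.15×10⁵·sin66° ≈ 3.791×10⁵ m/s.
r = m v⊥/(|q|B) = (9.109×10⁻³¹)(3.791×10⁵)/((1.602×10⁻¹⁹)(0.0489)) ≈ 4.41×10⁻⁵ m.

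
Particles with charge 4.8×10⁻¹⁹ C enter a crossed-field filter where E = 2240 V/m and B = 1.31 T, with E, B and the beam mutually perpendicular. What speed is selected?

Straight-line motion ⇒ electric and magnetic forces cancel, so E = vB.
v = E/B = 2240/1.31 = 1710 m/s.
The result is independent of the particle's charge and mass.

v = 1710 m/s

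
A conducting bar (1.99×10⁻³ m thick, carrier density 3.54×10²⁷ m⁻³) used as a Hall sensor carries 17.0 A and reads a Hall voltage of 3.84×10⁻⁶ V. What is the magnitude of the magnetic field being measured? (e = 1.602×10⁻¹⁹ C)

From V_H = IB/(n e t), B = V_H n e t / I.
B = (3.84×10⁻⁶)(3.54×10²⁷)(1.602×10⁻¹⁹)(1.99×10⁻³)/17.0 ≈ 0.255 T.

B ≈ 0.255 T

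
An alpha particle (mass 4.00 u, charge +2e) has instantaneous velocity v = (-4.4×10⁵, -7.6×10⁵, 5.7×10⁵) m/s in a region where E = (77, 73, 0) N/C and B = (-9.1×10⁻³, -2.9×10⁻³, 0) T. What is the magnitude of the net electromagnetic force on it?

|F| ≈ 2.50×10⁻¹⁵ N

v×B = (1650, -5190, -5640) N/C.
E + v×B = (1730, -5110, -5640) N/C.
F = q(E + v×B) = (3.204×10⁻¹⁹ C)·(1730, -5110, -5640) = (5.54×10⁻¹⁶, -1.64×10⁻¹⁵, -1.81×10⁻¹⁵) N.
|F| = 2.50×10⁻¹⁵ N.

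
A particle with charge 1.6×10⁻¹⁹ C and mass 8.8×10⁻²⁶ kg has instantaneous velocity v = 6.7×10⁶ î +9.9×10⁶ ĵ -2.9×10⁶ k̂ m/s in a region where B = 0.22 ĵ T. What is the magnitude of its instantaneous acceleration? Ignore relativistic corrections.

v×B = (6.38×10⁵, 0, 1.47×10⁶) N/C.
F = q v×B = (1.6×10⁻¹⁹ C)·(6.38×10⁵, 0, 1.47×10⁶) = (1.02×10⁻¹³, 0, 2.36×10⁻¹³) N.
|a| = |F|/m = 2.570×10⁻¹³/8.8×10⁻²⁶ ≈ 2.92×10¹² m/s².

|a| ≈ 2.92×10¹² m/s²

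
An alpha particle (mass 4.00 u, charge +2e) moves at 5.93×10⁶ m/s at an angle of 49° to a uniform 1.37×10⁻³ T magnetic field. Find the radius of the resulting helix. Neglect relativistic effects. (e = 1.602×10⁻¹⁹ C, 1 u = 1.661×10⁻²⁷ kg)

v⊥ = v sinθ = 5.93×10⁶·sin49° ≈ 4.475×10⁶ m/s.
r = m v⊥/(|q|B) = (6.644×10⁻²⁷)(4.475×10⁶)/((3.204×10⁻¹⁹)(1.37×10⁻³)) ≈ 67.7 m.

r ≈ 67.7 m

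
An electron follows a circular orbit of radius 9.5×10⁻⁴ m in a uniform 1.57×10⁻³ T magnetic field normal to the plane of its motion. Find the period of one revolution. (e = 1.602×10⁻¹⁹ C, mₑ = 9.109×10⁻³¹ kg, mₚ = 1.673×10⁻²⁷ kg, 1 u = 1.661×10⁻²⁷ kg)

The cyclotron period depends only on m, q, B: T = 2πm/(|q|B).
T = 2π(9.109×10⁻³¹)/((1.602×10⁻¹⁹)(1.57×10⁻³)) ≈ 2.28×10⁻⁸ s.

T ≈ 2.28×10⁻⁸ s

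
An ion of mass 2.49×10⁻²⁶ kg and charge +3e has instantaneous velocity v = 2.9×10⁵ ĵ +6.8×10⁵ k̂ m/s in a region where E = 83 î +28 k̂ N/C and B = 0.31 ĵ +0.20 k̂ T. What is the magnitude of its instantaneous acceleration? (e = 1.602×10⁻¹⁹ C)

|a| ≈ 2.95×10¹² m/s²

v×B = (-1.53×10⁵, 0, 0) N/C.
E + v×B = (-1.53×10⁵, 0, 28.0) N/C.
F = q(E + v×B) = (4.806×10⁻¹⁹ C)·(-1.53×10⁵, 0, 28.0) = (-7.34×10⁻¹⁴, 0, 1.35×10⁻¹⁷) N.
|a| = |F|/m = 7.340×10⁻¹⁴/2.49×10⁻²⁶ ≈ 2.95×10¹² m/s².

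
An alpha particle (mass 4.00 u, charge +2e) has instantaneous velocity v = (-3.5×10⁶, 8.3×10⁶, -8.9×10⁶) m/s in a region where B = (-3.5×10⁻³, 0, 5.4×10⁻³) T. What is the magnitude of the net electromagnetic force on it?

|F| ≈ 2.35×10⁻¹⁴ N

v×B = (4.48×10⁴, 5.00×10⁴, 2.90×10⁴) N/C.
F = q v×B = (3.204×10⁻¹⁹ C)·(4.48×10⁴, 5.00×10⁴, 2.90×10⁴) = (1.44×10⁻¹⁴, 1.60×10⁻¹⁴, 9.31×10⁻¹⁵) N.
|F| = 2.35×10⁻¹⁴ N.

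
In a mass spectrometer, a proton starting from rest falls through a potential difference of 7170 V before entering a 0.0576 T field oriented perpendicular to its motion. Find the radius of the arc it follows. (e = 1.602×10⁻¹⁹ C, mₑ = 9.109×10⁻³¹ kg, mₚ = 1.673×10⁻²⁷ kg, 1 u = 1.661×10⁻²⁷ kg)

r ≈ 0.212 m

Acceleration: |q|V = ½mv² ⇒ v = √(2|q|V/m) = √(2·1.602×10⁻¹⁹·7170/1.673×10⁻²⁷) ≈ 1.172×10⁶ m/s.
In the field: r = mv/(|q|B) = (1.673×10⁻²⁷)(1.172×10⁶)/((1.602×10⁻¹⁹)(0.0576)) ≈ 0.212 m.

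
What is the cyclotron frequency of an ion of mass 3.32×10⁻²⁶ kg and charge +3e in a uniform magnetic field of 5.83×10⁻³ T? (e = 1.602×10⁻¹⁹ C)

f = |q|B/(2πm).
f = (4.806×10⁻¹⁹)(5.83×10⁻³)/(2π·3.32×10⁻²⁶) ≈ 1.34×10⁴ Hz.

f ≈ 1.34×10⁴ Hz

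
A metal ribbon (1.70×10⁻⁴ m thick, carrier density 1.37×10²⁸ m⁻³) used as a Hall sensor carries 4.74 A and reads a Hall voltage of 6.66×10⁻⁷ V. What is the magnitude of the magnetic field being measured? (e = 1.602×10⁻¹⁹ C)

From V_H = IB/(n e t), B = V_H n e t / I.
B = (6.66×10⁻⁷)(1.37×10²⁸)(1.602×10⁻¹⁹)(1.70×10⁻⁴)/4.74 ≈ 0.0524 T.

B ≈ 0.0524 T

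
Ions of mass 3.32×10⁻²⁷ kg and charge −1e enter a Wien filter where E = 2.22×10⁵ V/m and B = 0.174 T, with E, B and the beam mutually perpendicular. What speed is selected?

v = 1.28×10⁶ m/s

Zero net Lorentz force requires |qE| = |q v×B|, i.e. E = vB.
v = E/B = 2.22×10⁵/0.174 = 1.28×10⁶ m/s.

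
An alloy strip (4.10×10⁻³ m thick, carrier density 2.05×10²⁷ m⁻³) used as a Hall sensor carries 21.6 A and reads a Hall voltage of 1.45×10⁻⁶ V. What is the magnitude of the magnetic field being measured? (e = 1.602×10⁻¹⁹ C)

B ≈ 0.0904 T

From V_H = IB/(n e t), B = V_H n e t / I.
B = (1.45×10⁻⁶)(2.05×10²⁷)(1.602×10⁻¹⁹)(4.10×10⁻³)/21.6 ≈ 0.0904 T.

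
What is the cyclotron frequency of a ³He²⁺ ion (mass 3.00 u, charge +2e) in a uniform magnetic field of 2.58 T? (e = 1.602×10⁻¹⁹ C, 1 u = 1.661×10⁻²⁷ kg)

f ≈ 2.64×10⁷ Hz

f = |q|B/(2πm).
f = (3.204×10⁻¹⁹)(2.58)/(2π·4.983×10⁻²⁷) ≈ 2.64×10⁷ Hz.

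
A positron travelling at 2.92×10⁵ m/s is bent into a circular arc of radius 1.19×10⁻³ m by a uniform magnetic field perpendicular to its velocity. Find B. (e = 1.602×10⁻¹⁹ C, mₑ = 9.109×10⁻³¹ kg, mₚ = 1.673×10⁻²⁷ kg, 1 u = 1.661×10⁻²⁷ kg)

B ≈ 1.40×10⁻³ T

From |q|vB = mv²/r, B = mv/(|q|r).
B = (9.109×10⁻³¹)(2.92×10⁵)/((1.602×10⁻¹⁹)(1.19×10⁻³)) ≈ 1.40×10⁻³ T.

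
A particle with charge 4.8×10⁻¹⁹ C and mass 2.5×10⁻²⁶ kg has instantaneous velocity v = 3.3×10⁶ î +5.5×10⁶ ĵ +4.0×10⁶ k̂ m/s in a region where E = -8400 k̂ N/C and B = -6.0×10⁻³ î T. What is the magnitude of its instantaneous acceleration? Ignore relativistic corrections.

|a| ≈ 6.60×10¹¹ m/s²

v×B = (0, -2.40×10⁴, 3.30×10⁴) N/C.
E + v×B = (0, -2.40×10⁴, 2.46×10⁴) N/C.
F = q(E + v×B) = (4.8×10⁻¹⁹ C)·(0, -2.40×10⁴, 2.46×10⁴) = (0, -1.15×10⁻¹⁴, 1.18×10⁻¹⁴) N.
|a| = |F|/m = 1.650×10⁻¹⁴/2.5×10⁻²⁶ ≈ 6.60×10¹¹ m/s².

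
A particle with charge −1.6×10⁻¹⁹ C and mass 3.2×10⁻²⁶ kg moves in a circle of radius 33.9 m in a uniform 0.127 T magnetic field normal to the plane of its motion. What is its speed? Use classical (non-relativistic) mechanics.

v ≈ 2.15×10⁷ m/s

From |q|vB = mv²/r, v = |q|Br/m.
v = (1.6×10⁻¹⁹)(0.127)(33.9)/3.2×10⁻²⁶ ≈ 2.15×10⁷ m/s.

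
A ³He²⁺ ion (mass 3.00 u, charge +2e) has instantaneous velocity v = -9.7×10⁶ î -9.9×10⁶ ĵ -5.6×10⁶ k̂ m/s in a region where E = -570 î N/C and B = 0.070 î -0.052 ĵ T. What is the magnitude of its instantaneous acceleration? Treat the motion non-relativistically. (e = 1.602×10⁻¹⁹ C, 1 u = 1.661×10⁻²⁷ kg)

v×B = (-2.91×10⁵, -3.92×10⁵, 1.20×10⁶) N/C.
E + v×B = (-2.92×10⁵, -3.92×10⁵, 1.20×10⁶) N/C.
F = q(E + v×B) = (3.204×10⁻¹⁹ C)·(-2.92×10⁵, -3.92×10⁵, 1.20×10⁶) = (-9.35×10⁻¹⁴, -1.26×10⁻¹³, 3.84×10⁻¹³) N.
|a| = |F|/m = 4.144×10⁻¹³/4.983×10⁻²⁷ ≈ 8.32×10¹³ m/s².

|a| ≈ 8.32×10¹³ m/s²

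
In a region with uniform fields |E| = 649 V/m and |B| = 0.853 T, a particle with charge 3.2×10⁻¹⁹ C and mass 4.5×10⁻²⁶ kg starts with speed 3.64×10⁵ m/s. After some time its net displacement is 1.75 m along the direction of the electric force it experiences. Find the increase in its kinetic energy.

ΔKE ≈ 3.63×10⁻¹⁶ J

The magnetic force is always ⟂ v and does no work; only the electric force changes KE.
ΔKE = F_E · d = |q|E d = (3.2×10⁻¹⁹)(649)(1.75) ≈ 3.63×10⁻¹⁶ J.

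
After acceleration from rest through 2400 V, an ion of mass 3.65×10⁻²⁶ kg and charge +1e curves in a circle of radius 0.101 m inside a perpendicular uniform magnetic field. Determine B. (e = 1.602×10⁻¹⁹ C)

v = √(2|q|V/m) = √(2·1.602×10⁻¹⁹·2400/3.65×10⁻²⁶) ≈ 1.451×10⁵ m/s.
B = mv/(|q|r) = (3.65×10⁻²⁶)(1.451×10⁵)/((1.602×10⁻¹⁹)(0.101)) ≈ 0.327 T.

B ≈ 0.327 T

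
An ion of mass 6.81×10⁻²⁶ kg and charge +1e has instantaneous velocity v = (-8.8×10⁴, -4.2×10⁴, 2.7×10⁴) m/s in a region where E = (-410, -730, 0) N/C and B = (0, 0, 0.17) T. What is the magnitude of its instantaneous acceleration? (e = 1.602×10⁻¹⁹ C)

|a| ≈ 3.79×10¹⁰ m/s²

v×B = (-7140, 1.50×10⁴, 0) N/C.
E + v×B = (-7550, 1.42×10⁴, 0) N/C.
F = q(E + v×B) = (1.602×10⁻¹⁹ C)·(-7550, 1.42×10⁴, 0) = (-1.21×10⁻¹⁵, 2.28×10⁻¹⁵, 0) N.
|a| = |F|/m = 2.581×10⁻¹⁵/6.81×10⁻²⁶ ≈ 3.79×10¹⁰ m/s².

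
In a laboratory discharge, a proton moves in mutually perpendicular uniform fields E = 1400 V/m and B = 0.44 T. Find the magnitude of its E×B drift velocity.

The steady drift has the magnetic force balancing the electric force, so v_d = E/B.
v_d = 1400/0.44 = 3200 m/s.

v_d ≈ 3200 m/s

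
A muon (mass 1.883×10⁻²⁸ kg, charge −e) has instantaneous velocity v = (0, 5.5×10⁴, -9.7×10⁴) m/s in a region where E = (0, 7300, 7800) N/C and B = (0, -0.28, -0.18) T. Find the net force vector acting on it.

v×B = (-3.71×10⁴, 0, 0) N/C.
E + v×B = (-3.71×10⁴, 7300, 7800) N/C.
F = q(E + v×B) = (−1.602×10⁻¹⁹ C)·(-3.71×10⁴, 7300, 7800) = (5.94×10⁻¹⁵, -1.17×10⁻¹⁵, -1.25×10⁻¹⁵) N.

F ≈ (5.94×10⁻¹⁵, -1.17×10⁻¹⁵, -1.25×10⁻¹⁵) N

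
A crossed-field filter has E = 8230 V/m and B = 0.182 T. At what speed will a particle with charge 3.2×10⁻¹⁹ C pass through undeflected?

Zero net Lorentz force requires |qE| = |q v×B|, i.e. E = vB.
v = E/B = 8230/0.182 = 4.52×10⁴ m/s.

v = 4.52×10⁴ m/s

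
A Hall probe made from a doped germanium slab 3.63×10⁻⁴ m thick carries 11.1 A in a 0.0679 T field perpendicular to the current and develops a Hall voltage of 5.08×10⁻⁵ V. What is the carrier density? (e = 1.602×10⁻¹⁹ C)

From V_H = IB/(n e t), n = IB/(V_H e t).
n = (11.1)(0.0679)/((5.08×10⁻⁵)(1.602×10⁻¹⁹)(3.63×10⁻⁴)) ≈ 2.55×10²⁶ m⁻³.

n ≈ 2.55×10²⁶ m⁻³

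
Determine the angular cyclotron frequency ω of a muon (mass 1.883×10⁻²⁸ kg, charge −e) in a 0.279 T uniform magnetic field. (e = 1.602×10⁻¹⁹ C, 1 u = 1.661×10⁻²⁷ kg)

ω ≈ 2.37×10⁸ rad/s

ω = |q|B/m.
ω = (1.602×10⁻¹⁹)(0.279)/1.883×10⁻²⁸ ≈ 2.37×10⁸ rad/s.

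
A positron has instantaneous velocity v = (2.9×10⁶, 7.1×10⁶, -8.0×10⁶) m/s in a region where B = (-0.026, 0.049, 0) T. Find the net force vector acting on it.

v×B = (3.92×10⁵, 2.08×10⁵, 3.27×10⁵) N/C.
F = q v×B = (1.602×10⁻¹⁹ C)·(3.92×10⁵, 2.08×10⁵, 3.27×10⁵) = (6.28×10⁻¹⁴, 3.33×10⁻¹⁴, 5.23×10⁻¹⁴) N.

F ≈ (6.28×10⁻¹⁴, 3.33×10⁻¹⁴, 5.23×10⁻¹⁴) N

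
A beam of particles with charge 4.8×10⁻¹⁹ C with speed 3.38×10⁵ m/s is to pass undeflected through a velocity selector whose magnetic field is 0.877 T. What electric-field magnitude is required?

E = 2.96×10⁵ V/m

For straight-line motion qE = qvB, so E = vB.
E = 3.38×10⁵ × 0.877 = 2.96×10⁵ V/m.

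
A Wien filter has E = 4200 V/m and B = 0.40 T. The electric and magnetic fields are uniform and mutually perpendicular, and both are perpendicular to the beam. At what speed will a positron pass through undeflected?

v = 1.0×10⁴ m/s

For undeflected motion the electric and magnetic forces balance: qE = qvB.
v = E/B = 4200/0.40 = 1.0×10⁴ m/s.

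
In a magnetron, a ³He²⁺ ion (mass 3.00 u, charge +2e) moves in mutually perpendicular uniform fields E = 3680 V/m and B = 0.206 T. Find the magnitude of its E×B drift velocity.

v_d ≈ 1.79×10⁴ m/s

The steady drift has the magnetic force balancing the electric force, so v_d = E/B.
v_d = 3680/0.206 = 1.79×10⁴ m/s.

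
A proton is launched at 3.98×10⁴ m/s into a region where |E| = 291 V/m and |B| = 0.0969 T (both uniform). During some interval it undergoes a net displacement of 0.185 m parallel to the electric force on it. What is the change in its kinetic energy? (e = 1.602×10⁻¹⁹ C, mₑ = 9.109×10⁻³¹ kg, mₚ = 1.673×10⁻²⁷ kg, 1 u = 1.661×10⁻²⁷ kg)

ΔKE ≈ 8.62×10⁻¹⁸ J

The magnetic force is always ⟂ v and does no work; only the electric force changes KE.
ΔKE = F_E · d = |q|E d = (1.602×10⁻¹⁹)(291)(0.185) ≈ 8.62×10⁻¹⁸ J.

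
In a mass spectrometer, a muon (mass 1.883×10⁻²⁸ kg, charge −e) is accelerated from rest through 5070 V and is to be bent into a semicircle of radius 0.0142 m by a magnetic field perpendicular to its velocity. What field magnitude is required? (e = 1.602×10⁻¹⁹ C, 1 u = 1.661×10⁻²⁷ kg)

B ≈ 0.243 T

v = √(2|q|V/m) = √(2·1.602×10⁻¹⁹·5070/1.883×10⁻²⁸) ≈ 2.937×10⁶ m/s.
B = mv/(|q|r) = (1.883×10⁻²⁸)(2.937×10⁶)/((1.602×10⁻¹⁹)(0.0142)) ≈ 0.243 T.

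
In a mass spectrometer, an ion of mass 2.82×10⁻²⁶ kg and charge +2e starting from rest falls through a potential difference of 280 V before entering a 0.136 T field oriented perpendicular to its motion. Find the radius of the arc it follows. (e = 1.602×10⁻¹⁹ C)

Acceleration: |q|V = ½mv² ⇒ v = √(2|q|V/m) = √(2·3.204×10⁻¹⁹·280/2.82×10⁻²⁶) ≈ 7.977×10⁴ m/s.
In the field: r = mv/(|q|B) = (2.82×10⁻²⁶)(7.977×10⁴)/((3.204×10⁻¹⁹)(0.136)) ≈ 0.0516 m.

r ≈ 0.0516 m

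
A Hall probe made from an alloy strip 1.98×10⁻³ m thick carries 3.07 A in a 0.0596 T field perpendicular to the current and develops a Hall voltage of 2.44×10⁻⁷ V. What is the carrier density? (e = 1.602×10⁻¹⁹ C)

n ≈ 2.36×10²⁷ m⁻³

From V_H = IB/(n e t), n = IB/(V_H e t).
n = (3.07)(0.0596)/((2.44×10⁻⁷)(1.602×10⁻¹⁹)(1.98×10⁻³)) ≈ 2.36×10²⁷ m⁻³.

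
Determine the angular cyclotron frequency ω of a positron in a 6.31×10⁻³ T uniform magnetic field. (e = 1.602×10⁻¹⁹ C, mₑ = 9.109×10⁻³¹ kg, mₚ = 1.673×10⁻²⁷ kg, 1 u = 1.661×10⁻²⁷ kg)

ω ≈ 1.11×10⁹ rad/s

ω = |q|B/m.
ω = (1.602×10⁻¹⁹)(6.31×10⁻³)/9.109×10⁻³¹ ≈ 1.11×10⁹ rad/s.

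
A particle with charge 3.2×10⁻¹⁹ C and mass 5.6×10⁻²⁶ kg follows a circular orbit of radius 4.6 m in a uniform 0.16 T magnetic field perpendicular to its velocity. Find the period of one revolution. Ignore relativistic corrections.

The cyclotron period depends only on m, q, B: T = 2πm/(|q|B).
T = 2π(5.6×10⁻²⁶)/((3.2×10⁻¹⁹)(0.16)) ≈ 6.9×10⁻⁶ s.

T ≈ 6.9×10⁻⁶ s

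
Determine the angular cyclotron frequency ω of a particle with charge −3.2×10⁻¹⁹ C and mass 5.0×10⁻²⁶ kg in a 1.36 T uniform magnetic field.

ω ≈ 8.70×10⁶ rad/s

ω = |q|B/m.
ω = (3.2×10⁻¹⁹)(1.36)/5.0×10⁻²⁶ ≈ 8.70×10⁶ rad/s.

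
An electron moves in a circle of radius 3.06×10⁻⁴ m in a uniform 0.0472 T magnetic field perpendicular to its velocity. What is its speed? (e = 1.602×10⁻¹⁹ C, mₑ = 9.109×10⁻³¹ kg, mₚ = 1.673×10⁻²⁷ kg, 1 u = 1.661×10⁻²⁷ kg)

From |q|vB = mv²/r, v = |q|Br/m.
v = (1.602×10⁻¹⁹)(0.0472)(3.06×10⁻⁴)/9.109×10⁻³¹ ≈ 2.54×10⁶ m/s.

v ≈ 2.54×10⁶ m/s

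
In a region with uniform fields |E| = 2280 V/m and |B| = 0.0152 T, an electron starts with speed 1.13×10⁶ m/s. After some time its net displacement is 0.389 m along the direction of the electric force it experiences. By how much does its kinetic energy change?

The magnetic force is always ⟂ v and does no work; only the electric force changes KE.
ΔKE = F_E · d = |q|E d = (1.602×10⁻¹⁹)(2280)(0.389) ≈ 1.42×10⁻¹⁶ J.

ΔKE ≈ 1.42×10⁻¹⁶ J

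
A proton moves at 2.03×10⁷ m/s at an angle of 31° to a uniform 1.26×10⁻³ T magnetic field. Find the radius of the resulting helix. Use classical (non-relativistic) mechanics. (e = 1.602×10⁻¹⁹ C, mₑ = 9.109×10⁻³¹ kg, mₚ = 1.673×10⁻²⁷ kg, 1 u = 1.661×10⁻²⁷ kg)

v⊥ = v sinθ = 2.03×10⁷·sin31° ≈ 1.046×10⁷ m/s.
r = m v⊥/(|q|B) = (1.673×10⁻²⁷)(1.046×10⁷)/((1.602×10⁻¹⁹)(1.26×10⁻³)) ≈ 86.7 m.

r ≈ 86.7 m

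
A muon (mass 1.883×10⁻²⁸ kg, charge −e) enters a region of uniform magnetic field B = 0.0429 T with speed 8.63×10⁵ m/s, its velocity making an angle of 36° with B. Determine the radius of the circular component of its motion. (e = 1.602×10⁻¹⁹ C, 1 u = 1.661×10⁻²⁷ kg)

v⊥ = v sinθ = 8.63×10⁵·sin36° ≈ 5.073×10⁵ m/s.
r = m v⊥/(|q|B) = (1.883×10⁻²⁸)(5.073×10⁵)/((1.602×10⁻¹⁹)(0.0429)) ≈ 0.0139 m.

r ≈ 0.0139 m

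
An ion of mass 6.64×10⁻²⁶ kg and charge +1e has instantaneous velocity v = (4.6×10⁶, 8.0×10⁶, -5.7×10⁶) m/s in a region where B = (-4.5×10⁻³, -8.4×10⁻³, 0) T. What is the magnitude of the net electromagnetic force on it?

v×B = (-4.79×10⁴, 2.56×10⁴, -2640) N/C.
F = q v×B = (1.602×10⁻¹⁹ C)·(-4.79×10⁴, 2.56×10⁴, -2640) = (-7.67×10⁻¹⁵, 4.11×10⁻¹⁵, -4.23×10⁻¹⁶) N.
|F| = 8.71×10⁻¹⁵ N.

|F| ≈ 8.71×10⁻¹⁵ N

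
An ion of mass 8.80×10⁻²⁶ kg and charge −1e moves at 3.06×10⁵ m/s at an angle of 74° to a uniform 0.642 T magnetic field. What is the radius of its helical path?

v⊥ = v sinθ = 3.06×10⁵·sin74° ≈ 2.941×10⁵ m/s.
r = m v⊥/(|q|B) = (8.80×10⁻²⁶)(2.941×10⁵)/((1.602×10⁻¹⁹)(0.642)) ≈ 0.252 m.

r ≈ 0.252 m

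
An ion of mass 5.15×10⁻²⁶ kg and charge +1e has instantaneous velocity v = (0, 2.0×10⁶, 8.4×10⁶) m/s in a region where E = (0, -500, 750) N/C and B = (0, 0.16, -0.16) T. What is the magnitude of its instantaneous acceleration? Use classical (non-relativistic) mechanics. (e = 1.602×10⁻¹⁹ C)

|a| ≈ 5.18×10¹² m/s²

v×B = (-1.66×10⁶, 0, 0) N/C.
E + v×B = (-1.66×10⁶, -500, 750) N/C.
F = q(E + v×B) = (1.602×10⁻¹⁹ C)·(-1.66×10⁶, -500, 750) = (-2.67×10⁻¹³, -8.01×10⁻¹⁷, 1.20×10⁻¹⁶) N.
|a| = |F|/m = 2.666×10⁻¹³/5.15×10⁻²⁶ ≈ 5.18×10¹² m/s².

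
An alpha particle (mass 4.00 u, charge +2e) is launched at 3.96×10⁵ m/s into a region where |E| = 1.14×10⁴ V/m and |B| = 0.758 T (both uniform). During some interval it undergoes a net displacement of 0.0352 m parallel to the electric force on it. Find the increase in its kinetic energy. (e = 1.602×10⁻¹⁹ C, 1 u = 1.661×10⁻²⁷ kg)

ΔKE ≈ 1.29×10⁻¹⁶ J

The magnetic force is always ⟂ v and does no work; only the electric force changes KE.
ΔKE = F_E · d = |q|E d = (3.204×10⁻¹⁹)(1.14×10⁴)(0.0352) ≈ 1.29×10⁻¹⁶ J.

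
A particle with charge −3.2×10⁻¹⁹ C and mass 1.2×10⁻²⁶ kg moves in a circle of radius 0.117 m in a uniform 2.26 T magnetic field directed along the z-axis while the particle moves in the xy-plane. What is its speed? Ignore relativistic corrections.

From |q|vB = mv²/r, v = |q|Br/m.
v = (3.2×10⁻¹⁹)(2.26)(0.117)/1.2×10⁻²⁶ ≈ 7.05×10⁶ m/s.

v ≈ 7.05×10⁶ m/s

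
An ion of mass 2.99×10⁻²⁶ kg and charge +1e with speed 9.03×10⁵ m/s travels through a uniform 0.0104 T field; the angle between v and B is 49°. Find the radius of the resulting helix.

r ≈ 12.2 m

v⊥ = v sinθ = 9.03×10⁵·sin49° ≈ 6.815×10⁵ m/s.
r = m v⊥/(|q|B) = (2.99×10⁻²⁶)(6.815×10⁵)/((1.602×10⁻¹⁹)(0.0104)) ≈ 12.2 m.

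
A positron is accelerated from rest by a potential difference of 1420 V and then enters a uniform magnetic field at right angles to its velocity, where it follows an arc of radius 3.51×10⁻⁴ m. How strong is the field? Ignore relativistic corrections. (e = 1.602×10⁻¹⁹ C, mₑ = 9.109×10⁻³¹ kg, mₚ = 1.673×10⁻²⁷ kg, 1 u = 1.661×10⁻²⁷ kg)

v = √(2|q|V/m) = √(2·1.602×10⁻¹⁹·1420/9.109×10⁻³¹) ≈ 2.235×10⁷ m/s.
B = mv/(|q|r) = (9.109×10⁻³¹)(2.235×10⁷)/((1.602×10⁻¹⁹)(3.51×10⁻⁴)) ≈ 0.362 T.

B ≈ 0.362 T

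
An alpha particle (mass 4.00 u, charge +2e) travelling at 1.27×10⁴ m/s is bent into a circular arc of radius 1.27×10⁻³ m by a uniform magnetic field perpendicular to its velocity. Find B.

From |q|vB = mv²/r, B = mv/(|q|r).
B = (6.644×10⁻²⁷)(1.27×10⁴)/((3.204×10⁻¹⁹)(1.27×10⁻³)) ≈ 0.207 T.

B ≈ 0.207 T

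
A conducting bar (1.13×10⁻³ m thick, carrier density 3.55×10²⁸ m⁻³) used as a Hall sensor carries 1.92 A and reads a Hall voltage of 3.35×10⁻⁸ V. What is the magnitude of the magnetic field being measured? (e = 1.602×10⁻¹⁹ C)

B ≈ 0.112 T

From V_H = IB/(n e t), B = V_H n e t / I.
B = (3.35×10⁻⁸)(3.55×10²⁸)(1.602×10⁻¹⁹)(1.13×10⁻³)/1.92 ≈ 0.112 T.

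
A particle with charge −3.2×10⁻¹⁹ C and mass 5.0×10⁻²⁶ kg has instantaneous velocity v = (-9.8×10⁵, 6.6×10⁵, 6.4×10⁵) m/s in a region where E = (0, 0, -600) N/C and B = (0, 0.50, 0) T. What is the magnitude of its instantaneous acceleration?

v×B = (-3.20×10⁵, 0, -4.90×10⁵) N/C.
E + v×B = (-3.20×10⁵, 0, -4.91×10⁵) N/C.
F = q(E + v×B) = (−3.2×10⁻¹⁹ C)·(-3.20×10⁵, 0, -4.91×10⁵) = (1.02×10⁻¹³, 0, 1.57×10⁻¹³) N.
|a| = |F|/m = 1.874×10⁻¹³/5.0×10⁻²⁶ ≈ 3.75×10¹² m/s².

|a| ≈ 3.75×10¹² m/s²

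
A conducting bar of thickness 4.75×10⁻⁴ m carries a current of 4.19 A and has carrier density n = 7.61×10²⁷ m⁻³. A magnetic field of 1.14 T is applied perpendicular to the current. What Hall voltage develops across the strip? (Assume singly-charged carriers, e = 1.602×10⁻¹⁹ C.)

V_H = IB/(n e t).
V_H = (4.19)(1.14)/((7.61×10²⁷)(1.602×10⁻¹⁹)(4.75×10⁻⁴)) ≈ 8.25×10⁻⁶ V.

V_H ≈ 8.25×10⁻⁶ V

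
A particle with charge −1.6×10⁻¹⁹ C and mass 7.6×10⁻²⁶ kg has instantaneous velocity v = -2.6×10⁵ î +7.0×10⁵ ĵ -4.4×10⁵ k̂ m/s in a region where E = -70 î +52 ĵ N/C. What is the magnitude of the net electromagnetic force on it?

|F| ≈ 1.40×10⁻¹⁷ N

Only an electric field acts, so F = qE = (−1.6×10⁻¹⁹ C)·(-70.0, 52.0, 0) = (1.12×10⁻¹⁷, -8.32×10⁻¹⁸, 0) N.
|F| = 1.40×10⁻¹⁷ N.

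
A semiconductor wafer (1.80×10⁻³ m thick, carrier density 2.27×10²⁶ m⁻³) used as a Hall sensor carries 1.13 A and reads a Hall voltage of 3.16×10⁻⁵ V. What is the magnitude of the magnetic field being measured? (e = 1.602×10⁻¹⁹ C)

B ≈ 1.83 T

From V_H = IB/(n e t), B = V_H n e t / I.
B = (3.16×10⁻⁵)(2.27×10²⁶)(1.602×10⁻¹⁹)(1.80×10⁻³)/1.13 ≈ 1.83 T.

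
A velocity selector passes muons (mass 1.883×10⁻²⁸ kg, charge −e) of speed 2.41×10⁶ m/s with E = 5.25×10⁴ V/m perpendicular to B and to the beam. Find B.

B = 0.0218 T

Balance of forces in the selector: qE = qvB ⇒ B = E/v.
B = 5.25×10⁴/2.41×10⁶ = 0.0218 T.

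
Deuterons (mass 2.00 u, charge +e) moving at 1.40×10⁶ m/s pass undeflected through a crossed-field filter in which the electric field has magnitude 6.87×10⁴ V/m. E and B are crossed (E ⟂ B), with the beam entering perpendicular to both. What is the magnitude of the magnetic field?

Balance of forces in the selector: qE = qvB ⇒ B = E/v.
B = 6.87×10⁴/1.40×10⁶ = 0.0491 T.

B = 0.0491 T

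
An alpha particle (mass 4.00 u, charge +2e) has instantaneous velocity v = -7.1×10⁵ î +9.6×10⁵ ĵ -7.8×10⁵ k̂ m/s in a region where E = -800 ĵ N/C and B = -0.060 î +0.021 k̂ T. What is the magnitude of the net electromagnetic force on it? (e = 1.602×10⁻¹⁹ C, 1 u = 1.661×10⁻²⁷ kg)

|F| ≈ 2.76×10⁻¹⁴ N

v×B = (2.02×10⁴, 6.17×10⁴, 5.76×10⁴) N/C.
E + v×B = (2.02×10⁴, 6.09×10⁴, 5.76×10⁴) N/C.
F = q(E + v×B) = (3.204×10⁻¹⁹ C)·(2.02×10⁴, 6.09×10⁴, 5.76×10⁴) = (6.46×10⁻¹⁵, 1.95×10⁻¹⁴, 1.85×10⁻¹⁴) N.
|F| = 2.76×10⁻¹⁴ N.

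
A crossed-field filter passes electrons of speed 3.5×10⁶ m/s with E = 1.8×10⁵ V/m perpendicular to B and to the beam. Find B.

Balance of forces in the selector: qE = qvB ⇒ B = E/v.
B = 1.8×10⁵/3.5×10⁶ = 0.051 T.

B = 0.051 T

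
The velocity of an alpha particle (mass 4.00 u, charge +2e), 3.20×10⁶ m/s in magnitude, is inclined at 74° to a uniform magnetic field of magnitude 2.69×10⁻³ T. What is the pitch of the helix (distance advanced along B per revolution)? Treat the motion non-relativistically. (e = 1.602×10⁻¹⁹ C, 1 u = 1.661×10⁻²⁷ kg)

v∥ = v cosθ = 3.20×10⁶·cos74° ≈ 8.820×10⁵ m/s.
T = 2πm/(|q|B) = 2π(6.644×10⁻²⁷)/((3.204×10⁻¹⁹)(2.69×10⁻³)) ≈ 4.844×10⁻⁵ s.
pitch = v∥ T = (8.820×10⁵)(4.844×10⁻⁵) ≈ 42.7 m.

p ≈ 42.7 m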